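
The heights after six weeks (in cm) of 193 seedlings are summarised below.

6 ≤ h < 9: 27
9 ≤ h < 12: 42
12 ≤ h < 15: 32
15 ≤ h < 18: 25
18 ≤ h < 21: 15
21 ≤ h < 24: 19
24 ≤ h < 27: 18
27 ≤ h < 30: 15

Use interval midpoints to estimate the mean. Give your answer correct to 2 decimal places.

16.03

Midpoints: 7.5, 10.5, 13.5, 16.5, 19.5, 22.5, 25.5, 28.5
Σfm = 27×7.5 + 42×10.5 + 32×13.5 + 25×16.5 + 15×19.5 + 19×22.5 + 18×25.5 + 15×28.5 = 3094.5
n = Σf = 193
Mean = 3094.5 / 193 = 16.0337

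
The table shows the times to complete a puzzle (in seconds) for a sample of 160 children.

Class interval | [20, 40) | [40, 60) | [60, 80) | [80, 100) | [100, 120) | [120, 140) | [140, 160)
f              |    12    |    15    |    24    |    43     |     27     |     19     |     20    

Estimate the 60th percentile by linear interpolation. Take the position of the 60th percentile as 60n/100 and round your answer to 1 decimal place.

101.5

Cumulative frequencies: 12, 27, 51, 94, 121, 140, 160
n = 160; position = 60n/100 = 96.
This falls in the class [100, 120): L = 100, F = 94, f = 27, h = 20.
60th percentile ≈ 100 + ((96 − 94) / 27) × 20 = 101.4815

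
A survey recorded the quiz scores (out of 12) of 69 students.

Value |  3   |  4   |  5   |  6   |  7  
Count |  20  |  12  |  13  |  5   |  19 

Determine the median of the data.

Cumulative frequencies: 20, 32, 45, 50, 69
n = 69, so the median is the value in position (n+1)/2 = 35.
Position 35 falls at value 5.

5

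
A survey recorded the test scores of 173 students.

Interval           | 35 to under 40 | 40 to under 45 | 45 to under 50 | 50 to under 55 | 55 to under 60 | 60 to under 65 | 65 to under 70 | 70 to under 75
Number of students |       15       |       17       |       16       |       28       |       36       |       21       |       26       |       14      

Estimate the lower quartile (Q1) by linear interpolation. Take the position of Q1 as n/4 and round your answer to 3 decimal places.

Cumulative frequencies: 15, 32, 48, 76, 112, 133, 159, 173
n = 173; position = n/4 = 43.25.
This falls in the class 45 to under 50: L = 45, F = 32, f = 16, h = 5.
Lower quartile ≈ 45 + ((43.25 − 32) / 16) × 5 = 48.5156

48.516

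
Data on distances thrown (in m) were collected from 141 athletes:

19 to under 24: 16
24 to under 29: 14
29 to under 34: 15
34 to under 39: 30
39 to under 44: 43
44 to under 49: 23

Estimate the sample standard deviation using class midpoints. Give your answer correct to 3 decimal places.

Midpoints: 21.5, 26.5, 31.5, 36.5, 41.5, 46.5
n = 141, Σfm = 5136.5, mean = 36.4291
Σfm² = 195867.25
Σf(m − x̄)² = Σfm² − (Σfm)²/n = 195867.25 − 5136.5²/141 = 8749.2908
Sample variance = 8749.2908 / 140 = 62.4949
Standard deviation = √62.4949 = 7.9054

7.905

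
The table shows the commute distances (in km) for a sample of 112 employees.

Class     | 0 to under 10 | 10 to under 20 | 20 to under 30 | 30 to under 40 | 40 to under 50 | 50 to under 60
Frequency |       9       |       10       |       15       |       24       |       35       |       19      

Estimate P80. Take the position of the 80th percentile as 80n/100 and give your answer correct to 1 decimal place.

49.0

Cumulative frequencies: 9, 19, 34, 58, 93, 112
n = 112; position = 80n/100 = 89.6.
This falls in the class 40 to under 50: L = 40, F = 58, f = 35, h = 10.
80th percentile ≈ 40 + ((89.6 − 58) / 35) × 10 = 49.0286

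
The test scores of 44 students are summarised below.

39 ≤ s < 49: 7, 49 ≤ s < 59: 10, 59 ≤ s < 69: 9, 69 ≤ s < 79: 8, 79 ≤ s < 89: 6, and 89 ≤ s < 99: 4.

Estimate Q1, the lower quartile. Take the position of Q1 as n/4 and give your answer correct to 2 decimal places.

Cumulative frequencies: 7, 17, 26, 34, 40, 44
n = 44; position = n/4 = 11.
This falls in the class 49 ≤ s < 59: L = 49, F = 7, f = 10, h = 10.
Lower quartile ≈ 49 + ((11 − 7) / 10) × 10 = 53.0000

53.00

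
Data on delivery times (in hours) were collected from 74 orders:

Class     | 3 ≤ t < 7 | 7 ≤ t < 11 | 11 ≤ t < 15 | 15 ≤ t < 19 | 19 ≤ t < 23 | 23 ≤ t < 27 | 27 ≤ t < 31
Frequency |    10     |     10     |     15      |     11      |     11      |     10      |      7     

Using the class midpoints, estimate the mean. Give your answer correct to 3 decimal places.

Midpoints: 5, 9, 13, 17, 21, 25, 29
Σfm = 10×5 + 10×9 + 15×13 + 11×17 + 11×21 + 10×25 + 7×29 = 1206
n = Σf = 74
Mean = 1206 / 74 = 16.2973

16.297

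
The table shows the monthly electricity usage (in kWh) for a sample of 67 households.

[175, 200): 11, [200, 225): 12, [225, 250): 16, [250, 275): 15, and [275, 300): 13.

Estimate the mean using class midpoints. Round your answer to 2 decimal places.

Midpoints: 187.5, 212.5, 237.5, 262.5, 287.5
Σfm = 11×187.5 + 12×212.5 + 16×237.5 + 15×262.5 + 13×287.5 = 16087.5
n = Σf = 67
Mean = 16087.5 / 67 = 240.1119

240.11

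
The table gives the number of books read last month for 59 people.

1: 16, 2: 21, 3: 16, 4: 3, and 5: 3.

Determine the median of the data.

Cumulative frequencies: 16, 37, 53, 56, 59
n = 59, so the median is the value in position (n+1)/2 = 30.
Position 30 falls at value 2.

2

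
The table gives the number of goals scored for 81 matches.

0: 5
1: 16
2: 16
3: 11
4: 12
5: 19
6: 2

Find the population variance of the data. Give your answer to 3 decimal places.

Values: 0, 1, 2, 3, 4, 5, 6
n = 81, Σfx = 236, mean = 2.9136
Σfx² = 918
Σf(x − x̄)² = Σfx² − (Σfx)²/n = 918 − 236²/81 = 230.3951
Population variance = 230.3951 / 81 = 2.8444

2.844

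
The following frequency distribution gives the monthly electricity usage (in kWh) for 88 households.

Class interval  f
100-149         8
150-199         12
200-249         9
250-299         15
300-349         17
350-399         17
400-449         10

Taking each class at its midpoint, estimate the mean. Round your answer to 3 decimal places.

288.136

Midpoints: 124.5, 174.5, 224.5, 274.5, 324.5, 374.5, 424.5
Σfm = 8×124.5 + 12×174.5 + 9×224.5 + 15×274.5 + 17×324.5 + 17×374.5 + 10×424.5 = 25356
n = Σf = 88
Mean = 25356 / 88 = 288.1364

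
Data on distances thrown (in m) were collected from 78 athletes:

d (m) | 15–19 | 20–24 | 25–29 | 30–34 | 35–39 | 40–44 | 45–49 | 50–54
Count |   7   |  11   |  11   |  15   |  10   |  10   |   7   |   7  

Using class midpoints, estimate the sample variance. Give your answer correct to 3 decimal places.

Midpoints: 17, 22, 27, 32, 37, 42, 47, 52
n = 78, Σfm = 2621, mean = 33.6026
Σfm² = 96447
Σf(m − x̄)² = Σfm² − (Σfm)²/n = 96447 − 2621²/78 = 8374.6795
Sample variance = 8374.6795 / 77 = 108.7621

108.762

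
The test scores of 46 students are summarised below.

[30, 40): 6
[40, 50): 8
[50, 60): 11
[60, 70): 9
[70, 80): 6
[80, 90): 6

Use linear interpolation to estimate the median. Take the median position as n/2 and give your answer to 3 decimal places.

58.182

Cumulative frequencies: 6, 14, 25, 34, 40, 46
n = 46; position = n/2 = 23.
This falls in the class [50, 60): L = 50, F = 14, f = 11, h = 10.
Median ≈ 50 + ((23 − 14) / 11) × 10 = 58.1818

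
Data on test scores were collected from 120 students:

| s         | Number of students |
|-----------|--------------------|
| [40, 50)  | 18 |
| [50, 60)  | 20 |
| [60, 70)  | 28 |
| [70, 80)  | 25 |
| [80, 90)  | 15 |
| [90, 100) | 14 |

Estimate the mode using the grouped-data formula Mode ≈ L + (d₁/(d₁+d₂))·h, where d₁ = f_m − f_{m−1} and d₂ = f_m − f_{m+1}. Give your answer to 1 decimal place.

Modal class: [60, 70) (highest frequency 28).
d₁ = 28 − 20 = 8, d₂ = 28 − 25 = 3
Mode ≈ 60 + (8/(8+3)) × 10 = 60 + 7.2727 = 67.2727

67.3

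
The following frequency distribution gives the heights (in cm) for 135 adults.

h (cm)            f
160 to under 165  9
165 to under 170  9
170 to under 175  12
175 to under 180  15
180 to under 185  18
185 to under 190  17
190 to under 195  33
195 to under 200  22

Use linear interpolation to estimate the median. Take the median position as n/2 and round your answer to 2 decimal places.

Cumulative frequencies: 9, 18, 30, 45, 63, 80, 113, 135
n = 135; position = n/2 = 67.5.
This falls in the class 185 to under 190: L = 185, F = 63, f = 17, h = 5.
Median ≈ 185 + ((67.5 − 63) / 17) × 5 = 186.3235

186.32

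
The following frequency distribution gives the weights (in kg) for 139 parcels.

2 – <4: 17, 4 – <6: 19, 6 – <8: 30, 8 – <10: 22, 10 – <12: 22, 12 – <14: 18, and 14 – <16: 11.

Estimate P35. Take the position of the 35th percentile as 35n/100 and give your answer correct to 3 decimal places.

6.843

Cumulative frequencies: 17, 36, 66, 88, 110, 128, 139
n = 139; position = 35n/100 = 48.65.
This falls in the class 6 – <8: L = 6, F = 36, f = 30, h = 2.
35th percentile ≈ 6 + ((48.65 − 36) / 30) × 2 = 6.8433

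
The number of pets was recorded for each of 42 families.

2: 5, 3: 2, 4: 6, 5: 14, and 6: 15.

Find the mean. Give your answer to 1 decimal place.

Values: 2, 3, 4, 5, 6
Σfx = 5×2 + 2×3 + 6×4 + 14×5 + 15×6 = 200
n = Σf = 42
Mean = 200 / 42 = 4.7619

4.8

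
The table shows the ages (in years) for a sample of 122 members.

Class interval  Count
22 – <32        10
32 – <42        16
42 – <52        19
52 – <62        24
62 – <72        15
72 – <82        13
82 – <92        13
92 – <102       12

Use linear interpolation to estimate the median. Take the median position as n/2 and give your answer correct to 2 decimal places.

58.67

Cumulative frequencies: 10, 26, 45, 69, 84, 97, 110, 122
n = 122; position = n/2 = 61.
This falls in the class 52 – <62: L = 52, F = 45, f = 24, h = 10.
Median ≈ 52 + ((61 − 45) / 24) × 10 = 58.6667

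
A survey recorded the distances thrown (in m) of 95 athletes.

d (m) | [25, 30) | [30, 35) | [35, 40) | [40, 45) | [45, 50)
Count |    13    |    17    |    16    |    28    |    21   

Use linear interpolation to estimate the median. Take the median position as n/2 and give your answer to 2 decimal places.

40.27

Cumulative frequencies: 13, 30, 46, 74, 95
n = 95; position = n/2 = 47.5.
This falls in the class [40, 45): L = 40, F = 46, f = 28, h = 5.
Median ≈ 40 + ((47.5 − 46) / 28) × 5 = 40.2679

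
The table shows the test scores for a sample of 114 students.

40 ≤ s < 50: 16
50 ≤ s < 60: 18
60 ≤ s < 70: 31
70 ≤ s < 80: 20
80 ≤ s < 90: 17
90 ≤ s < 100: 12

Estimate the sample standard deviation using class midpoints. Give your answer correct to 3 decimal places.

Midpoints: 45, 55, 65, 75, 85, 95
n = 114, Σfm = 7810, mean = 68.5088
Σfm² = 561450
Σf(m − x̄)² = Σfm² − (Σfm)²/n = 561450 − 7810²/114 = 26396.4912
Sample variance = 26396.4912 / 113 = 233.5973
Standard deviation = √233.5973 = 15.2839

15.284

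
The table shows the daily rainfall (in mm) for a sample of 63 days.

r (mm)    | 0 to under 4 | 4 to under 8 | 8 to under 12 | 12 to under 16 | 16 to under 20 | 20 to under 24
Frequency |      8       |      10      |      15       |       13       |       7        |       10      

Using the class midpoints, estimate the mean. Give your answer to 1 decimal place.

12.0

Midpoints: 2, 6, 10, 14, 18, 22
Σfm = 8×2 + 10×6 + 15×10 + 13×14 + 7×18 + 10×22 = 754
n = Σf = 63
Mean = 754 / 63 = 11.9683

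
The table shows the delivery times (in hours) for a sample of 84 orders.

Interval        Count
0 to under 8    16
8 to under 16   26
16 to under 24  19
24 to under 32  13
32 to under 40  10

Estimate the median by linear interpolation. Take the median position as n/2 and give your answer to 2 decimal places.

Cumulative frequencies: 16, 42, 61, 74, 84
n = 84; position = n/2 = 42.
This falls in the class 8 to under 16: L = 8, F = 16, f = 26, h = 8.
Median ≈ 8 + ((42 − 16) / 26) × 8 = 16.0000

16.00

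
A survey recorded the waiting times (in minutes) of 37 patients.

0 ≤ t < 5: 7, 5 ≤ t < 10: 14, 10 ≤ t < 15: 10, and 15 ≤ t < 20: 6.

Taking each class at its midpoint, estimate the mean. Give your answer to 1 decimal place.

9.5

Midpoints: 2.5, 7.5, 12.5, 17.5
Σfm = 7×2.5 + 14×7.5 + 10×12.5 + 6×17.5 = 352.5
n = Σf = 37
Mean = 352.5 / 37 = 9.5270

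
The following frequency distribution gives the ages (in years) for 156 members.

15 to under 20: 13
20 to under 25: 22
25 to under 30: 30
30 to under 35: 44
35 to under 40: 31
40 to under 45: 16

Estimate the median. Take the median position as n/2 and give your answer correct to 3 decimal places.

Cumulative frequencies: 13, 35, 65, 109, 140, 156
n = 156; position = n/2 = 78.
This falls in the class 30 to under 35: L = 30, F = 65, f = 44, h = 5.
Median ≈ 30 + ((78 − 65) / 44) × 5 = 31.4773

31.477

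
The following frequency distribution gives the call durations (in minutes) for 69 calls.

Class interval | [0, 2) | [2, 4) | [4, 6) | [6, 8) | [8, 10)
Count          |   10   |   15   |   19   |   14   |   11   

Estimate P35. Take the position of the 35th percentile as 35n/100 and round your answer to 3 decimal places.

Cumulative frequencies: 10, 25, 44, 58, 69
n = 69; position = 35n/100 = 24.15.
This falls in the class [2, 4): L = 2, F = 10, f = 15, h = 2.
35th percentile ≈ 2 + ((24.15 − 10) / 15) × 2 = 3.8867

3.887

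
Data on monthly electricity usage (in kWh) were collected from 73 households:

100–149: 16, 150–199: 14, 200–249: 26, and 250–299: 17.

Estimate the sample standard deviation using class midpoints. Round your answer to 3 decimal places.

53.839

Midpoints: 124.5, 174.5, 224.5, 274.5
n = 73, Σfm = 14938.5, mean = 204.6370
Σfm² = 3265668.25
Σf(m − x̄)² = Σfm² − (Σfm)²/n = 3265668.25 − 14938.5²/73 = 208698.6301
Sample variance = 208698.6301 / 72 = 2898.5921
Standard deviation = √2898.5921 = 53.8386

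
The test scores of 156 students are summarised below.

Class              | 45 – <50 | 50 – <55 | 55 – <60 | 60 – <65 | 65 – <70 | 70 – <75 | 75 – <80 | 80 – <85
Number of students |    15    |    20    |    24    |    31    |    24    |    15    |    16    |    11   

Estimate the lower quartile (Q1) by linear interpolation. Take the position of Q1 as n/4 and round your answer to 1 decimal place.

Cumulative frequencies: 15, 35, 59, 90, 114, 129, 145, 156
n = 156; position = n/4 = 39.
This falls in the class 55 – <60: L = 55, F = 35, f = 24, h = 5.
Lower quartile ≈ 55 + ((39 − 35) / 24) × 5 = 55.8333

55.8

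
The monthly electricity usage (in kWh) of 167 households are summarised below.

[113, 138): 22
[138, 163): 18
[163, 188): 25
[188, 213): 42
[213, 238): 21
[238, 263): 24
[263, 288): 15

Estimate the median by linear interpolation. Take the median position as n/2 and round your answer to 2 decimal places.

199.01

Cumulative frequencies: 22, 40, 65, 107, 128, 152, 167
n = 167; position = n/2 = 83.5.
This falls in the class [188, 213): L = 188, F = 65, f = 42, h = 25.
Median ≈ 188 + ((83.5 − 65) / 42) × 25 = 199.0119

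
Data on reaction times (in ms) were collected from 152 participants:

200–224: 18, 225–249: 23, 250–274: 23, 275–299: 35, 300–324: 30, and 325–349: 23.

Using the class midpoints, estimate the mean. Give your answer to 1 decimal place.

279.3

Midpoints: 212, 237, 262, 287, 312, 337
Σfm = 18×212 + 23×237 + 23×262 + 35×287 + 30×312 + 23×337 = 42449
n = Σf = 152
Mean = 42449 / 152 = 279.2697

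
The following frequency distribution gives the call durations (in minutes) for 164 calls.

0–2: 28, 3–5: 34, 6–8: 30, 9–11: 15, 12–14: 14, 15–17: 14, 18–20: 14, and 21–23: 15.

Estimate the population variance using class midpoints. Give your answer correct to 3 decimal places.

46.383

Midpoints: 1, 4, 7, 10, 13, 16, 19, 22
n = 164, Σfm = 1526, mean = 9.3049
Σfm² = 21806
Σf(m − x̄)² = Σfm² − (Σfm)²/n = 21806 − 1526²/164 = 7606.7561
Population variance = 7606.7561 / 164 = 46.3827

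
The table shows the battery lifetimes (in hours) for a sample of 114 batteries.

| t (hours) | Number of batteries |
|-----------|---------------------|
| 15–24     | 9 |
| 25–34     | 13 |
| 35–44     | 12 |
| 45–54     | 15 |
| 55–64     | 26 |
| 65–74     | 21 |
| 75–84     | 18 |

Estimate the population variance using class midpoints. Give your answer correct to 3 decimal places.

340.789

Midpoints: 19.5, 29.5, 39.5, 49.5, 59.5, 69.5, 79.5
n = 114, Σfm = 6213, mean = 54.5000
Σfm² = 377458.5
Σf(m − x̄)² = Σfm² − (Σfm)²/n = 377458.5 − 6213²/114 = 38850.0000
Population variance = 38850.0000 / 114 = 340.7895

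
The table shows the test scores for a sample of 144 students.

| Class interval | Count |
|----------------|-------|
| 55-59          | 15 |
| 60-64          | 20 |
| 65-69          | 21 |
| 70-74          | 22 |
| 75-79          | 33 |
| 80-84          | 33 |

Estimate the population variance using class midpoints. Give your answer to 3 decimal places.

Midpoints: 57, 62, 67, 72, 77, 82
n = 144, Σfm = 10333, mean = 71.7569
Σfm² = 751481
Σf(m − x̄)² = Σfm² − (Σfm)²/n = 751481 − 10333²/144 = 10016.4931
Population variance = 10016.4931 / 144 = 69.5590

69.559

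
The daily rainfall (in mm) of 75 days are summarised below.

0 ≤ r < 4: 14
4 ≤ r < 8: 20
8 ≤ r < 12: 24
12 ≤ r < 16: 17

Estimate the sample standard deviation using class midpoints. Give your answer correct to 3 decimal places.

4.164

Midpoints: 2, 6, 10, 14
n = 75, Σfm = 626, mean = 8.3467
Σfm² = 6508
Σf(m − x̄)² = Σfm² − (Σfm)²/n = 6508 − 626²/75 = 1282.9867
Sample variance = 1282.9867 / 74 = 17.3377
Standard deviation = √17.3377 = 4.1639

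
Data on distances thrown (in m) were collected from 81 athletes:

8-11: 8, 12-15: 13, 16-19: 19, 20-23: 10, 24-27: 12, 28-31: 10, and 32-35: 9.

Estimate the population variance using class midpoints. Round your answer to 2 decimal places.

54.27

Midpoints: 9.5, 13.5, 17.5, 21.5, 25.5, 29.5, 33.5
n = 81, Σfm = 1701.5, mean = 21.0062
Σfm² = 40138.25
Σf(m − x̄)² = Σfm² − (Σfm)²/n = 40138.25 − 1701.5²/81 = 4396.2469
Population variance = 4396.2469 / 81 = 54.2747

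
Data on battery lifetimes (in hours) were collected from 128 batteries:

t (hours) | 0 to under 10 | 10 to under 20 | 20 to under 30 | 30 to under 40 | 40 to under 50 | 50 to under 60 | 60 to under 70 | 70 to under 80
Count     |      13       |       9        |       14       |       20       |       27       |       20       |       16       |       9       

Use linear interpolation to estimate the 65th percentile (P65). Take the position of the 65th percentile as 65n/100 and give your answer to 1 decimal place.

Cumulative frequencies: 13, 22, 36, 56, 83, 103, 119, 128
n = 128; position = 65n/100 = 83.2.
This falls in the class 50 to under 60: L = 50, F = 83, f = 20, h = 10.
65th percentile ≈ 50 + ((83.2 − 83) / 20) × 10 = 50.1000

50.1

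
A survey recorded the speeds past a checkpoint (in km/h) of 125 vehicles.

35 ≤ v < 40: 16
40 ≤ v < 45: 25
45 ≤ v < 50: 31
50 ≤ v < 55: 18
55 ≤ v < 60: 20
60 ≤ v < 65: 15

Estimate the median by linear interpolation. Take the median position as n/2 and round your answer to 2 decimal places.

48.47

Cumulative frequencies: 16, 41, 72, 90, 110, 125
n = 125; position = n/2 = 62.5.
This falls in the class 45 ≤ v < 50: L = 45, F = 41, f = 31, h = 5.
Median ≈ 45 + ((62.5 − 41) / 31) × 5 = 48.4677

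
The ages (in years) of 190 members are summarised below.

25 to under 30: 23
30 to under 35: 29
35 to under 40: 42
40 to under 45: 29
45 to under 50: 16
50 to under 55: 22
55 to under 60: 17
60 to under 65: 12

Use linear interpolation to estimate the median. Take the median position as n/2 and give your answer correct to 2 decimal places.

Cumulative frequencies: 23, 52, 94, 123, 139, 161, 178, 190
n = 190; position = n/2 = 95.
This falls in the class 40 to under 45: L = 40, F = 94, f = 29, h = 5.
Median ≈ 40 + ((95 − 94) / 29) × 5 = 40.1724

40.17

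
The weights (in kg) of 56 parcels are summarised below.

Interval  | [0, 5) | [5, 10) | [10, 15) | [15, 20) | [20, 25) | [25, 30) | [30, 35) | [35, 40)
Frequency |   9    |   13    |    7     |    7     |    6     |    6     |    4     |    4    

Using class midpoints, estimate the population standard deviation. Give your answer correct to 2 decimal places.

10.91

Midpoints: 2.5, 7.5, 12.5, 17.5, 22.5, 27.5, 32.5, 37.5
n = 56, Σfm = 910, mean = 16.2500
Σfm² = 21450
Σf(m − x̄)² = Σfm² − (Σfm)²/n = 21450 − 910²/56 = 6662.5000
Population variance = 6662.5000 / 56 = 118.9732
Standard deviation = √118.9732 = 10.9075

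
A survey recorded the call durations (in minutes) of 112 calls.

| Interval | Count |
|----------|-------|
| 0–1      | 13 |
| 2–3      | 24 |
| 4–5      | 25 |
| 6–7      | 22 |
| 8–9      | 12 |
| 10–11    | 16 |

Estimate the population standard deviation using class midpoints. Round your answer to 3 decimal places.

3.121

Midpoints: 0.5, 2.5, 4.5, 6.5, 8.5, 10.5
n = 112, Σfm = 592, mean = 5.2857
Σfm² = 4220
Σf(m − x̄)² = Σfm² − (Σfm)²/n = 4220 − 592²/112 = 1090.8571
Population variance = 1090.8571 / 112 = 9.7398
Standard deviation = √9.7398 = 3.1209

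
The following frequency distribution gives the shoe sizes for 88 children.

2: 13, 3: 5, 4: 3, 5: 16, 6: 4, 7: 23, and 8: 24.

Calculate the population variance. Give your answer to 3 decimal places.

Values: 2, 3, 4, 5, 6, 7, 8
n = 88, Σfx = 510, mean = 5.7955
Σfx² = 3352
Σf(x − x̄)² = Σfx² − (Σfx)²/n = 3352 − 510²/88 = 396.3182
Population variance = 396.3182 / 88 = 4.5036

4.504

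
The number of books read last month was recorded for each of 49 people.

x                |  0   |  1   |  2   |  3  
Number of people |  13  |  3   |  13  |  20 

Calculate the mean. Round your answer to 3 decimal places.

Values: 0, 1, 2, 3
Σfx = 13×0 + 3×1 + 13×2 + 20×3 = 89
n = Σf = 49
Mean = 89 / 49 = 1.8163

1.816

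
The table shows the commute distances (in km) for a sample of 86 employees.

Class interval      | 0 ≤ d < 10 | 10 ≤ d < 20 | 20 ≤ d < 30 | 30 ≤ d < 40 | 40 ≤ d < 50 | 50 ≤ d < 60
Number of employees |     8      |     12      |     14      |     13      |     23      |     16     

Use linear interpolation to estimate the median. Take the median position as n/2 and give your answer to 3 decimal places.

Cumulative frequencies: 8, 20, 34, 47, 70, 86
n = 86; position = n/2 = 43.
This falls in the class 30 ≤ d < 40: L = 30, F = 34, f = 13, h = 10.
Median ≈ 30 + ((43 − 34) / 13) × 10 = 36.9231

36.923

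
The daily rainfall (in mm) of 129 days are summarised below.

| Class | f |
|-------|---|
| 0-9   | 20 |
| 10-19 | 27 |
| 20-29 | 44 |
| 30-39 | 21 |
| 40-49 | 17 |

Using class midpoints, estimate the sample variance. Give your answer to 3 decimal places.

Midpoints: 4.5, 14.5, 24.5, 34.5, 44.5
n = 129, Σfm = 3040.5, mean = 23.5698
Σfm² = 91152.25
Σf(m − x̄)² = Σfm² − (Σfm)²/n = 91152.25 − 3040.5²/129 = 19488.3721
Sample variance = 19488.3721 / 128 = 152.2529

152.253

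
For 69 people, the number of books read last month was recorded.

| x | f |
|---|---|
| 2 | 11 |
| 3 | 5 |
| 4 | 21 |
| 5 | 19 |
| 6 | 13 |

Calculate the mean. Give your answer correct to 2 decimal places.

4.26

Values: 2, 3, 4, 5, 6
Σfx = 11×2 + 5×3 + 21×4 + 19×5 + 13×6 = 294
n = Σf = 69
Mean = 294 / 69 = 4.2609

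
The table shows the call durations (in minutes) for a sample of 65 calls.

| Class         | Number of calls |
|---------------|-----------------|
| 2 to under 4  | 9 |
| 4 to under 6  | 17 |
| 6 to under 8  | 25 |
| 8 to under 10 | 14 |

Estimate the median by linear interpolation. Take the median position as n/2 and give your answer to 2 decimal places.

Cumulative frequencies: 9, 26, 51, 65
n = 65; position = n/2 = 32.5.
This falls in the class 6 to under 8: L = 6, F = 26, f = 25, h = 2.
Median ≈ 6 + ((32.5 − 26) / 25) × 2 = 6.5200

6.52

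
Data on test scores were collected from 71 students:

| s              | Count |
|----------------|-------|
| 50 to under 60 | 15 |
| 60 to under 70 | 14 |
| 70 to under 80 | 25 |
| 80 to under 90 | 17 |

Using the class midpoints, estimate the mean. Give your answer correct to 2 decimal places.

71.20

Midpoints: 55, 65, 75, 85
Σfm = 15×55 + 14×65 + 25×75 + 17×85 = 5055
n = Σf = 71
Mean = 5055 / 71 = 71.1972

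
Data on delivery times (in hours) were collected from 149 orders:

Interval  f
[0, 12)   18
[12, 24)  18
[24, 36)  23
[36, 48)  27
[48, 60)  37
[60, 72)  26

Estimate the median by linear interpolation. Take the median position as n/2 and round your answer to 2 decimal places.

Cumulative frequencies: 18, 36, 59, 86, 123, 149
n = 149; position = n/2 = 74.5.
This falls in the class [36, 48): L = 36, F = 59, f = 27, h = 12.
Median ≈ 36 + ((74.5 − 59) / 27) × 12 = 42.8889

42.89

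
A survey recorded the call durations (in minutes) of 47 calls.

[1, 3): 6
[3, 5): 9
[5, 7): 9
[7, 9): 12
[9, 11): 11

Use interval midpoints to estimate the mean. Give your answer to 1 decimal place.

Midpoints: 2, 4, 6, 8, 10
Σfm = 6×2 + 9×4 + 9×6 + 12×8 + 11×10 = 308
n = Σf = 47
Mean = 308 / 47 = 6.5532

6.6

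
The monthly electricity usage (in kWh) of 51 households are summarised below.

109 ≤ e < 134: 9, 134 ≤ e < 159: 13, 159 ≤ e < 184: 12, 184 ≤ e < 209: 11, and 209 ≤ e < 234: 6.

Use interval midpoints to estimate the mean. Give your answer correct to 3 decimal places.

167.578

Midpoints: 121.5, 146.5, 171.5, 196.5, 221.5
Σfm = 9×121.5 + 13×146.5 + 12×171.5 + 11×196.5 + 6×221.5 = 8546.5
n = Σf = 51
Mean = 8546.5 / 51 = 167.5784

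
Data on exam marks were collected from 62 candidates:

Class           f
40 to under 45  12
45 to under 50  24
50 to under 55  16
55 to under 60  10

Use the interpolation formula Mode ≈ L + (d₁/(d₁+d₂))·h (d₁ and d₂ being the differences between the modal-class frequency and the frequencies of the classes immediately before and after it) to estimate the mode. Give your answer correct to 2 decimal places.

48.00

Modal class: 45 to under 50 (highest frequency 24).
d₁ = 24 − 12 = 12, d₂ = 24 − 16 = 8
Mode ≈ 45 + (12/(12+8)) × 5 = 45 + 3.0000 = 48.0000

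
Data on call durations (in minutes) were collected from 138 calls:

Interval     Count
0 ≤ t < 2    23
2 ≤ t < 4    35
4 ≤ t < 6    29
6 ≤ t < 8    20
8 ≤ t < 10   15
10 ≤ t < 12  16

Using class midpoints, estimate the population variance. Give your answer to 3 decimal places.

10.113

Midpoints: 1, 3, 5, 7, 9, 11
n = 138, Σfm = 724, mean = 5.2464
Σfm² = 5194
Σf(m − x̄)² = Σfm² − (Σfm)²/n = 5194 − 724²/138 = 1395.6232
Population variance = 1395.6232 / 138 = 10.1132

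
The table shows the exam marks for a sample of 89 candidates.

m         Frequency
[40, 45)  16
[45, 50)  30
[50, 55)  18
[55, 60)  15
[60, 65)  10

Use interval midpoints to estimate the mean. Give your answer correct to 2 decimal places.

50.98

Midpoints: 42.5, 47.5, 52.5, 57.5, 62.5
Σfm = 16×42.5 + 30×47.5 + 18×52.5 + 15×57.5 + 10×62.5 = 4537.5
n = Σf = 89
Mean = 4537.5 / 89 = 50.9831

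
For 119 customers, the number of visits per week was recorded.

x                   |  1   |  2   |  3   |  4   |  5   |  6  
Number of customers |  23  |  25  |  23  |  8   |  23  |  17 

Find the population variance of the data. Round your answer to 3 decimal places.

3.028

Values: 1, 2, 3, 4, 5, 6
n = 119, Σfx = 391, mean = 3.2857
Σfx² = 1645
Σf(x − x̄)² = Σfx² − (Σfx)²/n = 1645 − 391²/119 = 360.2857
Population variance = 360.2857 / 119 = 3.0276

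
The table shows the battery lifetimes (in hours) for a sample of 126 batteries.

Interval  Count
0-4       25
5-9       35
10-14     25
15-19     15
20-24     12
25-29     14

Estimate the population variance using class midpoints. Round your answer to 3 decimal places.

Midpoints: 2, 7, 12, 17, 22, 27
n = 126, Σfm = 1492, mean = 11.8413
Σfm² = 25764
Σf(m − x̄)² = Σfm² − (Σfm)²/n = 25764 − 1492²/126 = 8096.8254
Population variance = 8096.8254 / 126 = 64.2605

64.261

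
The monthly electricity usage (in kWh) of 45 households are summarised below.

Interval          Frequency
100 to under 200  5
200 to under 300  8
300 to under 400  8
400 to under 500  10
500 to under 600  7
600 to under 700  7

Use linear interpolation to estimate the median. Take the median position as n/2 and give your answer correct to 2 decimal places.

415.00

Cumulative frequencies: 5, 13, 21, 31, 38, 45
n = 45; position = n/2 = 22.5.
This falls in the class 400 to under 500: L = 400, F = 21, f = 10, h = 100.
Median ≈ 400 + ((22.5 − 21) / 10) × 100 = 415.0000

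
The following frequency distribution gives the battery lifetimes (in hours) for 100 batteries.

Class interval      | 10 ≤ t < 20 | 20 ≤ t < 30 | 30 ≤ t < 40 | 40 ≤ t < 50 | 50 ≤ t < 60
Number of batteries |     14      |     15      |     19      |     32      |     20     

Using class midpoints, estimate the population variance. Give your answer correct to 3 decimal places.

174.590

Midpoints: 15, 25, 35, 45, 55
n = 100, Σfm = 3790, mean = 37.9000
Σfm² = 161100
Σf(m − x̄)² = Σfm² − (Σfm)²/n = 161100 − 3790²/100 = 17459.0000
Population variance = 17459.0000 / 100 = 174.5900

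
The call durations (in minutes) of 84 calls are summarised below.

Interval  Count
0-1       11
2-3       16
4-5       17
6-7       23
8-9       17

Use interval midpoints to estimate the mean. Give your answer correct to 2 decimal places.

Midpoints: 0.5, 2.5, 4.5, 6.5, 8.5
Σfm = 11×0.5 + 16×2.5 + 17×4.5 + 23×6.5 + 17×8.5 = 416
n = Σf = 84
Mean = 416 / 84 = 4.9524

4.95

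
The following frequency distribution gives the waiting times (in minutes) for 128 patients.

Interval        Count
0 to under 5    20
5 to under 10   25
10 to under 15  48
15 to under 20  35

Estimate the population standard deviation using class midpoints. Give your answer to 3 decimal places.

Midpoints: 2.5, 7.5, 12.5, 17.5
n = 128, Σfm = 1450, mean = 11.3281
Σfm² = 19750
Σf(m − x̄)² = Σfm² − (Σfm)²/n = 19750 − 1450²/128 = 3324.2188
Population variance = 3324.2188 / 128 = 25.9705
Standard deviation = √25.9705 = 5.0961

5.096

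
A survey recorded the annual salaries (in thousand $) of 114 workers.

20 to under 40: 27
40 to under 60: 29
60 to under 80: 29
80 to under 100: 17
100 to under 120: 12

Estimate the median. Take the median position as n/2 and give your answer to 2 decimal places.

Cumulative frequencies: 27, 56, 85, 102, 114
n = 114; position = n/2 = 57.
This falls in the class 60 to under 80: L = 60, F = 56, f = 29, h = 20.
Median ≈ 60 + ((57 − 56) / 29) × 20 = 60.6897

60.69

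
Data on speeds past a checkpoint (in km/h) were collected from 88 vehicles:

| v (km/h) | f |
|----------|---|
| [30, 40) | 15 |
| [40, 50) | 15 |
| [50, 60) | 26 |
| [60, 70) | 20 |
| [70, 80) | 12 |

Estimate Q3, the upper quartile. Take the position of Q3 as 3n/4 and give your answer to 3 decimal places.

Cumulative frequencies: 15, 30, 56, 76, 88
n = 88; position = 3n/4 = 66.
This falls in the class [60, 70): L = 60, F = 56, f = 20, h = 10.
Upper quartile ≈ 60 + ((66 − 56) / 20) × 10 = 65.0000

65.000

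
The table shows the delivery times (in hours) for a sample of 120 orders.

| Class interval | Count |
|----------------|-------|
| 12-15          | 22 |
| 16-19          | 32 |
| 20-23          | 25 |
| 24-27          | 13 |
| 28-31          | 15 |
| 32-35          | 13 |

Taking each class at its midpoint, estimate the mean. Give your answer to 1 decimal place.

21.7

Midpoints: 13.5, 17.5, 21.5, 25.5, 29.5, 33.5
Σfm = 22×13.5 + 32×17.5 + 25×21.5 + 13×25.5 + 15×29.5 + 13×33.5 = 2604
n = Σf = 120
Mean = 2604 / 120 = 21.7000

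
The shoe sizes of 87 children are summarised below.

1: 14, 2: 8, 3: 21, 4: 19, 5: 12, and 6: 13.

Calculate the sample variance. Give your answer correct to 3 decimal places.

2.601

Values: 1, 2, 3, 4, 5, 6
n = 87, Σfx = 307, mean = 3.5287
Σfx² = 1307
Σf(x − x̄)² = Σfx² − (Σfx)²/n = 1307 − 307²/87 = 223.6782
Sample variance = 223.6782 / 86 = 2.6009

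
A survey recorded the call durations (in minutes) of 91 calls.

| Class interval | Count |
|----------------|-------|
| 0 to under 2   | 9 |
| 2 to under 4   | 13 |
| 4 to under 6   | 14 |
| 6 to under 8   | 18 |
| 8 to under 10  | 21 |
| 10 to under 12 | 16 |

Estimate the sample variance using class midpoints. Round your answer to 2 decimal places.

Midpoints: 1, 3, 5, 7, 9, 11
n = 91, Σfm = 609, mean = 6.6923
Σfm² = 4995
Σf(m − x̄)² = Σfm² − (Σfm)²/n = 4995 − 609²/91 = 919.3846
Sample variance = 919.3846 / 90 = 10.2154

10.22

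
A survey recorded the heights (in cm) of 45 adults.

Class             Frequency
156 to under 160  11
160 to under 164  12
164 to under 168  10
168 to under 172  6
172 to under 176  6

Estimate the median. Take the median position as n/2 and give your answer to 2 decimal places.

Cumulative frequencies: 11, 23, 33, 39, 45
n = 45; position = n/2 = 22.5.
This falls in the class 160 to under 164: L = 160, F = 11, f = 12, h = 4.
Median ≈ 160 + ((22.5 − 11) / 12) × 4 = 163.8333

163.83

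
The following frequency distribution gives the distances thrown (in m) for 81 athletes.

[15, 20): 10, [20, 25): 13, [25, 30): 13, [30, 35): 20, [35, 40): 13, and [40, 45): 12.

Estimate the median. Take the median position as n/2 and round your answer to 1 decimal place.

31.1

Cumulative frequencies: 10, 23, 36, 56, 69, 81
n = 81; position = n/2 = 40.5.
This falls in the class [30, 35): L = 30, F = 36, f = 20, h = 5.
Median ≈ 30 + ((40.5 − 36) / 20) × 5 = 31.1250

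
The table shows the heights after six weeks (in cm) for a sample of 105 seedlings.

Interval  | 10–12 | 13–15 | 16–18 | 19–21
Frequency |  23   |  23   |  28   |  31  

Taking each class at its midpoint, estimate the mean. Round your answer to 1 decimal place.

Midpoints: 11, 14, 17, 20
Σfm = 23×11 + 23×14 + 28×17 + 31×20 = 1671
n = Σf = 105
Mean = 1671 / 105 = 15.9143

15.9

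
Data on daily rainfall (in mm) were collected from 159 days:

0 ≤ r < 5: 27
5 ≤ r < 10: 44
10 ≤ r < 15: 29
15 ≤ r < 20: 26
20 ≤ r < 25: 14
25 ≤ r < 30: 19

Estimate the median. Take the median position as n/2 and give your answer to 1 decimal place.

Cumulative frequencies: 27, 71, 100, 126, 140, 159
n = 159; position = n/2 = 79.5.
This falls in the class 10 ≤ r < 15: L = 10, F = 71, f = 29, h = 5.
Median ≈ 10 + ((79.5 − 71) / 29) × 5 = 11.4655

11.5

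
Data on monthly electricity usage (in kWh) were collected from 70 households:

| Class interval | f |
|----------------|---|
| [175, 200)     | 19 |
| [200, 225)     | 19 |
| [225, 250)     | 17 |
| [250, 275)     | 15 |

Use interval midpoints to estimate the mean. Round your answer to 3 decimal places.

Midpoints: 187.5, 212.5, 237.5, 262.5
Σfm = 19×187.5 + 19×212.5 + 17×237.5 + 15×262.5 = 15575
n = Σf = 70
Mean = 15575 / 70 = 222.5000

222.500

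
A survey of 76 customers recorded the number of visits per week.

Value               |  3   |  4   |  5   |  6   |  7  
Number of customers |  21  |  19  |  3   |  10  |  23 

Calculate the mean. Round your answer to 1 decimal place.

Values: 3, 4, 5, 6, 7
Σfx = 21×3 + 19×4 + 3×5 + 10×6 + 23×7 = 375
n = Σf = 76
Mean = 375 / 76 = 4.9342

4.9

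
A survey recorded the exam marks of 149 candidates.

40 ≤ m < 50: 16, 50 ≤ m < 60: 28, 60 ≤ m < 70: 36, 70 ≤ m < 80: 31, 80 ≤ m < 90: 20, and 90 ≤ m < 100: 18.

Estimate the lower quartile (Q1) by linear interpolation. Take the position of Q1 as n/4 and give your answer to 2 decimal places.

57.59

Cumulative frequencies: 16, 44, 80, 111, 131, 149
n = 149; position = n/4 = 37.25.
This falls in the class 50 ≤ m < 60: L = 50, F = 16, f = 28, h = 10.
Lower quartile ≈ 50 + ((37.25 − 16) / 28) × 10 = 57.5893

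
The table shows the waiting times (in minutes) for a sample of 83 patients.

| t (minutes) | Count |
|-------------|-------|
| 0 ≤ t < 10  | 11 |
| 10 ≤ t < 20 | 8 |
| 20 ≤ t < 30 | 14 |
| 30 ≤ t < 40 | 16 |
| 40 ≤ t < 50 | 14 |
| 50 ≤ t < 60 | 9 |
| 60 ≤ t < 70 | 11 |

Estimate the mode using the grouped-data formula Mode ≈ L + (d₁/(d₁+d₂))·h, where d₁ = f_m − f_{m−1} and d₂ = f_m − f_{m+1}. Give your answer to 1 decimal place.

35.0

Modal class: 30 ≤ t < 40 (highest frequency 16).
d₁ = 16 − 14 = 2, d₂ = 16 − 14 = 2
Mode ≈ 30 + (2/(2+2)) × 10 = 30 + 5.0000 = 35.0000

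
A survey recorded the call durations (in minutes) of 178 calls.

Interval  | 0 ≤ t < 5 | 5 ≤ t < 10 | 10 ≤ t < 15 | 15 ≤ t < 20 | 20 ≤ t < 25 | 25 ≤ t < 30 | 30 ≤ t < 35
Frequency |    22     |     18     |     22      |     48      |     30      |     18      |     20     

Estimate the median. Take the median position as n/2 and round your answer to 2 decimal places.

Cumulative frequencies: 22, 40, 62, 110, 140, 158, 178
n = 178; position = n/2 = 89.
This falls in the class 15 ≤ t < 20: L = 15, F = 62, f = 48, h = 5.
Median ≈ 15 + ((89 − 62) / 48) × 5 = 17.8125

17.81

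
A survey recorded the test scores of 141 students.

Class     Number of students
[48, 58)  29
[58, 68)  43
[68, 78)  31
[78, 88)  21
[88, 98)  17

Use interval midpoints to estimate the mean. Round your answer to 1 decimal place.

69.7

Midpoints: 53, 63, 73, 83, 93
Σfm = 29×53 + 43×63 + 31×73 + 21×83 + 17×93 = 9833
n = Σf = 141
Mean = 9833 / 141 = 69.7376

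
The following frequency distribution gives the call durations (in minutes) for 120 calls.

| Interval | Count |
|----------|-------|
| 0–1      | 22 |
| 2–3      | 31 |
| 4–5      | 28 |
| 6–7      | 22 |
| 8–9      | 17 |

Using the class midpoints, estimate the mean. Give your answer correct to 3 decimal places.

Midpoints: 0.5, 2.5, 4.5, 6.5, 8.5
Σfm = 22×0.5 + 31×2.5 + 28×4.5 + 22×6.5 + 17×8.5 = 502
n = Σf = 120
Mean = 502 / 120 = 4.1833

4.183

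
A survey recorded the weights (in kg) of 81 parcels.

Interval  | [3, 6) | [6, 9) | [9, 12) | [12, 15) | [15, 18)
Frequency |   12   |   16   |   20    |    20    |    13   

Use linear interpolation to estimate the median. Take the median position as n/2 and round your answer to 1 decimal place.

10.9

Cumulative frequencies: 12, 28, 48, 68, 81
n = 81; position = n/2 = 40.5.
This falls in the class [9, 12): L = 9, F = 28, f = 20, h = 3.
Median ≈ 9 + ((40.5 − 28) / 20) × 3 = 10.8750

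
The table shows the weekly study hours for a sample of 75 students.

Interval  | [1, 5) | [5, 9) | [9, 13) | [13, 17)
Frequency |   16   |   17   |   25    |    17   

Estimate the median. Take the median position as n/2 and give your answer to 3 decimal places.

9.720

Cumulative frequencies: 16, 33, 58, 75
n = 75; position = n/2 = 37.5.
This falls in the class [9, 13): L = 9, F = 33, f = 25, h = 4.
Median ≈ 9 + ((37.5 − 33) / 25) × 4 = 9.7200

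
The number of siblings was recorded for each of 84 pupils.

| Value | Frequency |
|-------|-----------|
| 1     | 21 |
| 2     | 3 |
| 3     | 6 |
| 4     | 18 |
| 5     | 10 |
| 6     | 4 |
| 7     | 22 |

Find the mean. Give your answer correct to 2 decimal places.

Values: 1, 2, 3, 4, 5, 6, 7
Σfx = 21×1 + 3×2 + 6×3 + 18×4 + 10×5 + 4×6 + 22×7 = 345
n = Σf = 84
Mean = 345 / 84 = 4.1071

4.11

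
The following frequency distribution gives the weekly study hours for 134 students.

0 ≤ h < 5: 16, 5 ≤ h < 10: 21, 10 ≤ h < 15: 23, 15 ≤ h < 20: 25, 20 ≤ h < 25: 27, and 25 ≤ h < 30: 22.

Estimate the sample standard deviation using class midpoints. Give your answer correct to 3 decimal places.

Midpoints: 2.5, 7.5, 12.5, 17.5, 22.5, 27.5
n = 134, Σfm = 2135, mean = 15.9328
Σfm² = 42837.5
Σf(m − x̄)² = Σfm² − (Σfm)²/n = 42837.5 − 2135²/134 = 8820.8955
Sample variance = 8820.8955 / 133 = 66.3225
Standard deviation = √66.3225 = 8.1439

8.144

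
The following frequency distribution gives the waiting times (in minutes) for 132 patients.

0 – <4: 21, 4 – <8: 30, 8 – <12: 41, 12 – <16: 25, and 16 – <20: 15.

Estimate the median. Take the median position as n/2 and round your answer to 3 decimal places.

Cumulative frequencies: 21, 51, 92, 117, 132
n = 132; position = n/2 = 66.
This falls in the class 8 – <12: L = 8, F = 51, f = 41, h = 4.
Median ≈ 8 + ((66 − 51) / 41) × 4 = 9.4634

9.463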